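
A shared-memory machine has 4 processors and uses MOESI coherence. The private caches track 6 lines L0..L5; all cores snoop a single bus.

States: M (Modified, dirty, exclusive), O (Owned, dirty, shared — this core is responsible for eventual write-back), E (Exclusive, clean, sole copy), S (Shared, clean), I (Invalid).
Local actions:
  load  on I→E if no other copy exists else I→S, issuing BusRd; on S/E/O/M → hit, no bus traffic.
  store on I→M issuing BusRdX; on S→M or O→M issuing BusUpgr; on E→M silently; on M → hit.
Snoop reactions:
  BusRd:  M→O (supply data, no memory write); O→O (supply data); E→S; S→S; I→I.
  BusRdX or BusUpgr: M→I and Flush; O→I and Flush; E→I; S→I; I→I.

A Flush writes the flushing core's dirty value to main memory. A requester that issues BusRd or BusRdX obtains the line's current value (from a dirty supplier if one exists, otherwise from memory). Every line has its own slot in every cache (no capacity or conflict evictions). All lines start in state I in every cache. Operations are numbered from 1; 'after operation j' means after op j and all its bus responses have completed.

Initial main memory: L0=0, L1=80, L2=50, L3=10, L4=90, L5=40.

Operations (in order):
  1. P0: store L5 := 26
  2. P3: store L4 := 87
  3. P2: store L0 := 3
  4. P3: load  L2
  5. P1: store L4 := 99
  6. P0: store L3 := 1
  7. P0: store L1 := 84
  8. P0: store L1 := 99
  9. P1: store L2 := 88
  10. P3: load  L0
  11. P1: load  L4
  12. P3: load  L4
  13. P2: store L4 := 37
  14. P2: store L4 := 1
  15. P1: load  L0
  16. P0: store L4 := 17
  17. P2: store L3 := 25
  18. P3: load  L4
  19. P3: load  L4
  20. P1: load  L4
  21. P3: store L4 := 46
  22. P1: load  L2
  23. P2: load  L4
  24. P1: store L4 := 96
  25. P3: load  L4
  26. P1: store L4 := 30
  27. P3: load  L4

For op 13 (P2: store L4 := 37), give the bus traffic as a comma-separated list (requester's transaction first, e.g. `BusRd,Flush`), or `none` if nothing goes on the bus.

bus = BusRdX,Flush

1. P0: store L5 := 26  bus=[BusRdX]  L5: P0=M P1=I P2=I P3=I  mem[L5]=40
2. P3: store L4 := 87  bus=[BusRdX]  L4: P0=I P1=I P2=I P3=M  mem[L4]=90
3. P2: store L0 := 3  bus=[BusRdX]  L0: P0=I P1=I P2=M P3=I  mem[L0]=0
4. P3: load  L2  bus=[BusRd]  L2: P0=I P1=I P2=I P3=E  mem[L2]=50
5. P1: store L4 := 99  bus=[BusRdX,Flush]  L4: P0=I P1=M P2=I P3=I  mem[L4]=87
6. P0: store L3 := 1  bus=[BusRdX]  L3: P0=M P1=I P2=I P3=I  mem[L3]=10
7. P0: store L1 := 84  bus=[BusRdX]  L1: P0=M P1=I P2=I P3=I  mem[L1]=80
8. P0: store L1 := 99  bus=[-]  L1: P0=M P1=I P2=I P3=I  mem[L1]=80
9. P1: store L2 := 88  bus=[BusRdX]  L2: P0=I P1=M P2=I P3=I  mem[L2]=50
10. P3: load  L0  bus=[BusRd]  L0: P0=I P1=I P2=O P3=S  mem[L0]=0
11. P1: load  L4  bus=[-]  L4: P0=I P1=M P2=I P3=I  mem[L4]=87
12. P3: load  L4  bus=[BusRd]  L4: P0=I P1=O P2=I P3=S  mem[L4]=87
13. P2: store L4 := 37  bus=[BusRdX,Flush]  L4: P0=I P1=I P2=M P3=I  mem[L4]=99
14. P2: store L4 := 1  bus=[-]  L4: P0=I P1=I P2=M P3=I  mem[L4]=99
15. P1: load  L0  bus=[BusRd]  L0: P0=I P1=S P2=O P3=S  mem[L0]=0
16. P0: store L4 := 17  bus=[BusRdX,Flush]  L4: P0=M P1=I P2=I P3=I  mem[L4]=1
17. P2: store L3 := 25  bus=[BusRdX,Flush]  L3: P0=I P1=I P2=M P3=I  mem[L3]=1
18. P3: load  L4  bus=[BusRd]  L4: P0=O P1=I P2=I P3=S  mem[L4]=1
19. P3: load  L4  bus=[-]  L4: P0=O P1=I P2=I P3=S  mem[L4]=1
20. P1: load  L4  bus=[BusRd]  L4: P0=O P1=S P2=I P3=S  mem[L4]=1
21. P3: store L4 := 46  bus=[BusUpgr,Flush]  L4: P0=I P1=I P2=I P3=M  mem[L4]=17
22. P1: load  L2  bus=[-]  L2: P0=I P1=M P2=I P3=I  mem[L2]=50
23. P2: load  L4  bus=[BusRd]  L4: P0=I P1=I P2=S P3=O  mem[L4]=17
24. P1: store L4 := 96  bus=[BusRdX,Flush]  L4: P0=I P1=M P2=I P3=I  mem[L4]=46
25. P3: load  L4  bus=[BusRd]  L4: P0=I P1=O P2=I P3=S  mem[L4]=46
26. P1: store L4 := 30  bus=[BusUpgr]  L4: P0=I P1=M P2=I P3=I  mem[L4]=46
27. P3: load  L4  bus=[BusRd]  L4: P0=I P1=O P2=I P3=S  mem[L4]=46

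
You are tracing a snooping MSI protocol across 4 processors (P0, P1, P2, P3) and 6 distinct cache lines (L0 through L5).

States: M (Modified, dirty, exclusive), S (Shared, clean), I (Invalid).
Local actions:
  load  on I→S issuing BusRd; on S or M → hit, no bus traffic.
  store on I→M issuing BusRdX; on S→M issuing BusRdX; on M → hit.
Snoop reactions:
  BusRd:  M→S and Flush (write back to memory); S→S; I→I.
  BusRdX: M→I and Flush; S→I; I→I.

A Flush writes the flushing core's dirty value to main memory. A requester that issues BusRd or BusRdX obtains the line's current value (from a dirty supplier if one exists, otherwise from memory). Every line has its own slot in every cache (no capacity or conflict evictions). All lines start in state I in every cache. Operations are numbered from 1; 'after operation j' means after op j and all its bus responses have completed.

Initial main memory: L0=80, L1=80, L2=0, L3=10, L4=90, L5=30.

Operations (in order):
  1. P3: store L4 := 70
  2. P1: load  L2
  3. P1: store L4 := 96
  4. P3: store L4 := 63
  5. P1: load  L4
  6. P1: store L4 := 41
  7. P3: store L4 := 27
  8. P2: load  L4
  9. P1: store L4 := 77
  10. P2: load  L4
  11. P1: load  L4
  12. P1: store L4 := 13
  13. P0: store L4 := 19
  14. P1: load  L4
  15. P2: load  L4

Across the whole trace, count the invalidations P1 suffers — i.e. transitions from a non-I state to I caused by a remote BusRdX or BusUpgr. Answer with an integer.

invalidations = 3

step 1: P3: store L4 := 70  ⟶  IIIM  (L4)  txn=BusRdX  M[L4]=90
step 2: P1: load  L2  ⟶  ISII  (L2)  txn=BusRd  M[L2]=0
step 3: P1: store L4 := 96  ⟶  IMII  (L4)  txn=BusRdX+Flush  M[L4]=70
step 4: P3: store L4 := 63  ⟶  IIIM  (L4)  txn=BusRdX+Flush  M[L4]=96
step 5: P1: load  L4  ⟶  ISIS  (L4)  txn=BusRd+Flush  M[L4]=63
step 6: P1: store L4 := 41  ⟶  IMII  (L4)  txn=BusRdX  M[L4]=63
step 7: P3: store L4 := 27  ⟶  IIIM  (L4)  txn=BusRdX+Flush  M[L4]=41
step 8: P2: load  L4  ⟶  IISS  (L4)  txn=BusRd+Flush  M[L4]=27
step 9: P1: store L4 := 77  ⟶  IMII  (L4)  txn=BusRdX  M[L4]=27
step 10: P2: load  L4  ⟶  ISSI  (L4)  txn=BusRd+Flush  M[L4]=77
step 11: P1: load  L4  ⟶  ISSI  (L4)  txn=∅  M[L4]=77
step 12: P1: store L4 := 13  ⟶  IMII  (L4)  txn=BusRdX  M[L4]=77
step 13: P0: store L4 := 19  ⟶  MIII  (L4)  txn=BusRdX+Flush  M[L4]=13
step 14: P1: load  L4  ⟶  SSII  (L4)  txn=BusRd+Flush  M[L4]=19
step 15: P2: load  L4  ⟶  SSSI  (L4)  txn=BusRd  M[L4]=19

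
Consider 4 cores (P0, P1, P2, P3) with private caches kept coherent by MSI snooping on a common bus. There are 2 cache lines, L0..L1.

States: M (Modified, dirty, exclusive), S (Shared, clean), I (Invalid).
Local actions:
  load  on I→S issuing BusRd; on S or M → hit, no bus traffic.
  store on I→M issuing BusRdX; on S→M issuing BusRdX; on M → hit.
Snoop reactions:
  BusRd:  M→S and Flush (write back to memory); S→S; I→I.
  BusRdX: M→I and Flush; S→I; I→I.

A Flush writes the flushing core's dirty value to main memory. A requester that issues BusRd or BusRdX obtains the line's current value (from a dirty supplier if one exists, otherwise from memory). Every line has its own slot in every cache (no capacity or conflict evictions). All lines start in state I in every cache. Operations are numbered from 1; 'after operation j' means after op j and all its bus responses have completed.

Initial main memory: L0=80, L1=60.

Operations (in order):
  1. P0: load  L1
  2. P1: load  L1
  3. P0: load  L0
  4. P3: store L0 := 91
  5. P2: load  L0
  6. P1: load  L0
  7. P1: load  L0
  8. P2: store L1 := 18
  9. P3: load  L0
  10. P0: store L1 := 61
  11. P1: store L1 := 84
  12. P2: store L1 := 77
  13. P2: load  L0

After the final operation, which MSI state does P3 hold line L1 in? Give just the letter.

state = I

1. P0: load  L1  bus=[BusRd]  L1: P0=S P1=I P2=I P3=I  mem[L1]=60
2. P1: load  L1  bus=[BusRd]  L1: P0=S P1=S P2=I P3=I  mem[L1]=60
3. P0: load  L0  bus=[BusRd]  L0: P0=S P1=I P2=I P3=I  mem[L0]=80
4. P3: store L0 := 91  bus=[BusRdX]  L0: P0=I P1=I P2=I P3=M  mem[L0]=80
5. P2: load  L0  bus=[BusRd,Flush]  L0: P0=I P1=I P2=S P3=S  mem[L0]=91
6. P1: load  L0  bus=[BusRd]  L0: P0=I P1=S P2=S P3=S  mem[L0]=91
7. P1: load  L0  bus=[-]  L0: P0=I P1=S P2=S P3=S  mem[L0]=91
8. P2: store L1 := 18  bus=[BusRdX]  L1: P0=I P1=I P2=M P3=I  mem[L1]=60
9. P3: load  L0  bus=[-]  L0: P0=I P1=S P2=S P3=S  mem[L0]=91
10. P0: store L1 := 61  bus=[BusRdX,Flush]  L1: P0=M P1=I P2=I P3=I  mem[L1]=18
11. P1: store L1 := 84  bus=[BusRdX,Flush]  L1: P0=I P1=M P2=I P3=I  mem[L1]=61
12. P2: store L1 := 77  bus=[BusRdX,Flush]  L1: P0=I P1=I P2=M P3=I  mem[L1]=84
13. P2: load  L0  bus=[-]  L0: P0=I P1=S P2=S P3=S  mem[L0]=91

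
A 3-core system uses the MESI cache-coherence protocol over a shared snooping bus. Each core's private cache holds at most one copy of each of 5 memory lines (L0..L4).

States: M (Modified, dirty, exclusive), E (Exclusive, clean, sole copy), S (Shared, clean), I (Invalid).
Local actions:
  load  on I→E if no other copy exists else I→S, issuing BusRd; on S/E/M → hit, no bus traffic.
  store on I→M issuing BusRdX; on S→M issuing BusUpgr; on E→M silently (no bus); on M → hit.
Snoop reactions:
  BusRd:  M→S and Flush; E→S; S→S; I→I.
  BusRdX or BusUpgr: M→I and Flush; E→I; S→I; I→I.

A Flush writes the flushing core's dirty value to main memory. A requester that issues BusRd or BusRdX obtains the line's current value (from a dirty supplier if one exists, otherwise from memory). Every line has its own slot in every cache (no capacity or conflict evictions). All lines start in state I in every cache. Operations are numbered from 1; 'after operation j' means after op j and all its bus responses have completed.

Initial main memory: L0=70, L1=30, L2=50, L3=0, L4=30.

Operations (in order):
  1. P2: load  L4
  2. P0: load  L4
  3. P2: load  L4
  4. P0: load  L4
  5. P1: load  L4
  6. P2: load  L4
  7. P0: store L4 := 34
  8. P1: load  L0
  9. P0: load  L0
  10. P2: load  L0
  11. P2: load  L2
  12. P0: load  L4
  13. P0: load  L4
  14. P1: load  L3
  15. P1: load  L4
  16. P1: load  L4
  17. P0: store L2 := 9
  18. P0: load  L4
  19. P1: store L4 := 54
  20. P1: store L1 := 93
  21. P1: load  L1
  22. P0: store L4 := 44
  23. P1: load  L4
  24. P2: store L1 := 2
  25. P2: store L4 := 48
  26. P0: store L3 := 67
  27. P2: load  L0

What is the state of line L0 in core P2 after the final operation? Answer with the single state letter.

[1] P2: load  L4 | P0:I, P1:I, P2:E(30) | bus: BusRd
[2] P0: load  L4 | P0:S(30), P1:I, P2:S(30) | bus: BusRd
[3] P2: load  L4 | P0:S(30), P1:I, P2:S(30) | bus: none
[4] P0: load  L4 | P0:S(30), P1:I, P2:S(30) | bus: none
[5] P1: load  L4 | P0:S(30), P1:S(30), P2:S(30) | bus: BusRd
[6] P2: load  L4 | P0:S(30), P1:S(30), P2:S(30) | bus: none
[7] P0: store L4 := 34 | P0:M(34), P1:I, P2:I | bus: BusUpgr
[8] P1: load  L0 | P0:I, P1:E(70), P2:I | bus: BusRd
[9] P0: load  L0 | P0:S(70), P1:S(70), P2:I | bus: BusRd
[10] P2: load  L0 | P0:S(70), P1:S(70), P2:S(70) | bus: BusRd
[11] P2: load  L2 | P0:I, P1:I, P2:E(50) | bus: BusRd
[12] P0: load  L4 | P0:M(34), P1:I, P2:I | bus: none
[13] P0: load  L4 | P0:M(34), P1:I, P2:I | bus: none
[14] P1: load  L3 | P0:I, P1:E(0), P2:I | bus: BusRd
[15] P1: load  L4 | P0:S(34), P1:S(34), P2:I | bus: BusRd,Flush
[16] P1: load  L4 | P0:S(34), P1:S(34), P2:I | bus: none
[17] P0: store L2 := 9 | P0:M(9), P1:I, P2:I | bus: BusRdX
[18] P0: load  L4 | P0:S(34), P1:S(34), P2:I | bus: none
[19] P1: store L4 := 54 | P0:I, P1:M(54), P2:I | bus: BusUpgr
[20] P1: store L1 := 93 | P0:I, P1:M(93), P2:I | bus: BusRdX
[21] P1: load  L1 | P0:I, P1:M(93), P2:I | bus: none
[22] P0: store L4 := 44 | P0:M(44), P1:I, P2:I | bus: BusRdX,Flush
[23] P1: load  L4 | P0:S(44), P1:S(44), P2:I | bus: BusRd,Flush
[24] P2: store L1 := 2 | P0:I, P1:I, P2:M(2) | bus: BusRdX,Flush
[25] P2: store L4 := 48 | P0:I, P1:I, P2:M(48) | bus: BusRdX
[26] P0: store L3 := 67 | P0:M(67), P1:I, P2:I | bus: BusRdX
[27] P2: load  L0 | P0:S(70), P1:S(70), P2:S(70) | bus: none

state = S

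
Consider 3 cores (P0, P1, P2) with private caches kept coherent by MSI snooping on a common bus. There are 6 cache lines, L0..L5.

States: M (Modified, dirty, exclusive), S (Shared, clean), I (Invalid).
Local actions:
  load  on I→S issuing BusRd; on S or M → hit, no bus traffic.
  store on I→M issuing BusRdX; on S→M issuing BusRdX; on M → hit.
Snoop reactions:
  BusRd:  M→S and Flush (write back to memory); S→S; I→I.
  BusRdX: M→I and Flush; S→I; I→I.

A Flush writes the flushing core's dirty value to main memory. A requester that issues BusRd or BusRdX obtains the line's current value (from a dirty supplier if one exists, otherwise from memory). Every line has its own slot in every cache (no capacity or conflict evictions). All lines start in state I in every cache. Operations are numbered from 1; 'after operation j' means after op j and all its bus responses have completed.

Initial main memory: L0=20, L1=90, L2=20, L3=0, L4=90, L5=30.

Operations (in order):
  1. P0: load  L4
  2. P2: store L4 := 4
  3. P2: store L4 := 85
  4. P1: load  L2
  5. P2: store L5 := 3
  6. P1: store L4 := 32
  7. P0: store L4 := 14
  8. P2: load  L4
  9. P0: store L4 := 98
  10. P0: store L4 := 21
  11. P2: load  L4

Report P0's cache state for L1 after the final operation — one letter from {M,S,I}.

state = I

  op1 P0: load  L4 → S/I/I on L4; bus BusRd; mem=90
  op2 P2: store L4 := 4 → I/I/M on L4; bus BusRdX; mem=90
  op3 P2: store L4 := 85 → I/I/M on L4; bus (none); mem=90
  op4 P1: load  L2 → I/S/I on L2; bus BusRd; mem=20
  op5 P2: store L5 := 3 → I/I/M on L5; bus BusRdX; mem=30
  op6 P1: store L4 := 32 → I/M/I on L4; bus BusRdX Flush; mem=85
  op7 P0: store L4 := 14 → M/I/I on L4; bus BusRdX Flush; mem=32
  op8 P2: load  L4 → S/I/S on L4; bus BusRd Flush; mem=14
  op9 P0: store L4 := 98 → M/I/I on L4; bus BusRdX; mem=14
  op10 P0: store L4 := 21 → M/I/I on L4; bus (none); mem=14
  op11 P2: load  L4 → S/I/S on L4; bus BusRd Flush; mem=21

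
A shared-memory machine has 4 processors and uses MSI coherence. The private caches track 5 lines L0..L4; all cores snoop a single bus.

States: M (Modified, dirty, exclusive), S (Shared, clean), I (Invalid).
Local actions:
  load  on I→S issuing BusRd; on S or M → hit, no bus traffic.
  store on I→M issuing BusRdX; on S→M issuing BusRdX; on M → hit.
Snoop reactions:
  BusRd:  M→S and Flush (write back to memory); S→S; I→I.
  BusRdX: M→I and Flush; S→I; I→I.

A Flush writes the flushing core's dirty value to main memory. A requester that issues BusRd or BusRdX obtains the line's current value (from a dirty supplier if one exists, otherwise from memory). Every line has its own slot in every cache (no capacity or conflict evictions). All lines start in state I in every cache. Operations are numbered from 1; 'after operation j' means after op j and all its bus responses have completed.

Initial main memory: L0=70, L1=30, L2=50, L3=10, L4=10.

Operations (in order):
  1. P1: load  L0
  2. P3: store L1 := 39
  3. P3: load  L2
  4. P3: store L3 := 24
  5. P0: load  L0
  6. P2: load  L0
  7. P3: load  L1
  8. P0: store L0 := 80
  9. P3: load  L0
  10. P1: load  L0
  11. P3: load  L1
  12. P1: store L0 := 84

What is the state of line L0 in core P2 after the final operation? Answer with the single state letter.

state = I

step 1: P1: load  L0  ⟶  ISII  (L0)  txn=BusRd  M[L0]=70
step 2: P3: store L1 := 39  ⟶  IIIM  (L1)  txn=BusRdX  M[L1]=30
step 3: P3: load  L2  ⟶  IIIS  (L2)  txn=BusRd  M[L2]=50
step 4: P3: store L3 := 24  ⟶  IIIM  (L3)  txn=BusRdX  M[L3]=10
step 5: P0: load  L0  ⟶  SSII  (L0)  txn=BusRd  M[L0]=70
step 6: P2: load  L0  ⟶  SSSI  (L0)  txn=BusRd  M[L0]=70
step 7: P3: load  L1  ⟶  IIIM  (L1)  txn=∅  M[L1]=30
step 8: P0: store L0 := 80  ⟶  MIII  (L0)  txn=BusRdX  M[L0]=70
step 9: P3: load  L0  ⟶  SIIS  (L0)  txn=BusRd+Flush  M[L0]=80
step 10: P1: load  L0  ⟶  SSIS  (L0)  txn=BusRd  M[L0]=80
step 11: P3: load  L1  ⟶  IIIM  (L1)  txn=∅  M[L1]=30
step 12: P1: store L0 := 84  ⟶  IMII  (L0)  txn=BusRdX  M[L0]=80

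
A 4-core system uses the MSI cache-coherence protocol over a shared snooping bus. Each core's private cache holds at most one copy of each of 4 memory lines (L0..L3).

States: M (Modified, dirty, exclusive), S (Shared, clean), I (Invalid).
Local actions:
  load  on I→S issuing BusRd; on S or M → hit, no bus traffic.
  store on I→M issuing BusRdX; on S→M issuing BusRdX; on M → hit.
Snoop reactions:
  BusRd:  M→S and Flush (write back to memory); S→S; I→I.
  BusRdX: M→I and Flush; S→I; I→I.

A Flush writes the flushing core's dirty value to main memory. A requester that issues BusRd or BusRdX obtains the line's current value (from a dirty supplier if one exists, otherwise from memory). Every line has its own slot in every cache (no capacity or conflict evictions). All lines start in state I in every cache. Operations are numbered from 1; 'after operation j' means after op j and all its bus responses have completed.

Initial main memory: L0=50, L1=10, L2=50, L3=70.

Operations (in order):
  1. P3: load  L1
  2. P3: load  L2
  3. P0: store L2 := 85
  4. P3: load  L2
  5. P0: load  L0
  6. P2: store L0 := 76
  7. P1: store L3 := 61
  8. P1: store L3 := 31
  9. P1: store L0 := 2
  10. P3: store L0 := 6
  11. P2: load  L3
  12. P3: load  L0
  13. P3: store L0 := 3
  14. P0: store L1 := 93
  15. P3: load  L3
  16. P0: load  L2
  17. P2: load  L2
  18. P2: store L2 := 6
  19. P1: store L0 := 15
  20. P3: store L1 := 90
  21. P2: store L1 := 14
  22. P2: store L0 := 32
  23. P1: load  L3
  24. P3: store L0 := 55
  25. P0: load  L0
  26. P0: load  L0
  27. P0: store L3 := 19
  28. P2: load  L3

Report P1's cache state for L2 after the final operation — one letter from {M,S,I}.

step 1: P3: load  L1  ⟶  IIIS  (L1)  txn=BusRd  M[L1]=10
step 2: P3: load  L2  ⟶  IIIS  (L2)  txn=BusRd  M[L2]=50
step 3: P0: store L2 := 85  ⟶  MIII  (L2)  txn=BusRdX  M[L2]=50
step 4: P3: load  L2  ⟶  SIIS  (L2)  txn=BusRd+Flush  M[L2]=85
step 5: P0: load  L0  ⟶  SIII  (L0)  txn=BusRd  M[L0]=50
step 6: P2: store L0 := 76  ⟶  IIMI  (L0)  txn=BusRdX  M[L0]=50
step 7: P1: store L3 := 61  ⟶  IMII  (L3)  txn=BusRdX  M[L3]=70
step 8: P1: store L3 := 31  ⟶  IMII  (L3)  txn=∅  M[L3]=70
step 9: P1: store L0 := 2  ⟶  IMII  (L0)  txn=BusRdX+Flush  M[L0]=76
step 10: P3: store L0 := 6  ⟶  IIIM  (L0)  txn=BusRdX+Flush  M[L0]=2
step 11: P2: load  L3  ⟶  ISSI  (L3)  txn=BusRd+Flush  M[L3]=31
step 12: P3: load  L0  ⟶  IIIM  (L0)  txn=∅  M[L0]=2
step 13: P3: store L0 := 3  ⟶  IIIM  (L0)  txn=∅  M[L0]=2
step 14: P0: store L1 := 93  ⟶  MIII  (L1)  txn=BusRdX  M[L1]=10
step 15: P3: load  L3  ⟶  ISSS  (L3)  txn=BusRd  M[L3]=31
step 16: P0: load  L2  ⟶  SIIS  (L2)  txn=∅  M[L2]=85
step 17: P2: load  L2  ⟶  SISS  (L2)  txn=BusRd  M[L2]=85
step 18: P2: store L2 := 6  ⟶  IIMI  (L2)  txn=BusRdX  M[L2]=85
step 19: P1: store L0 := 15  ⟶  IMII  (L0)  txn=BusRdX+Flush  M[L0]=3
step 20: P3: store L1 := 90  ⟶  IIIM  (L1)  txn=BusRdX+Flush  M[L1]=93
step 21: P2: store L1 := 14  ⟶  IIMI  (L1)  txn=BusRdX+Flush  M[L1]=90
step 22: P2: store L0 := 32  ⟶  IIMI  (L0)  txn=BusRdX+Flush  M[L0]=15
step 23: P1: load  L3  ⟶  ISSS  (L3)  txn=∅  M[L3]=31
step 24: P3: store L0 := 55  ⟶  IIIM  (L0)  txn=BusRdX+Flush  M[L0]=32
step 25: P0: load  L0  ⟶  SIIS  (L0)  txn=BusRd+Flush  M[L0]=55
step 26: P0: load  L0  ⟶  SIIS  (L0)  txn=∅  M[L0]=55
step 27: P0: store L3 := 19  ⟶  MIII  (L3)  txn=BusRdX  M[L3]=31
step 28: P2: load  L3  ⟶  SISI  (L3)  txn=BusRd+Flush  M[L3]=19

state = I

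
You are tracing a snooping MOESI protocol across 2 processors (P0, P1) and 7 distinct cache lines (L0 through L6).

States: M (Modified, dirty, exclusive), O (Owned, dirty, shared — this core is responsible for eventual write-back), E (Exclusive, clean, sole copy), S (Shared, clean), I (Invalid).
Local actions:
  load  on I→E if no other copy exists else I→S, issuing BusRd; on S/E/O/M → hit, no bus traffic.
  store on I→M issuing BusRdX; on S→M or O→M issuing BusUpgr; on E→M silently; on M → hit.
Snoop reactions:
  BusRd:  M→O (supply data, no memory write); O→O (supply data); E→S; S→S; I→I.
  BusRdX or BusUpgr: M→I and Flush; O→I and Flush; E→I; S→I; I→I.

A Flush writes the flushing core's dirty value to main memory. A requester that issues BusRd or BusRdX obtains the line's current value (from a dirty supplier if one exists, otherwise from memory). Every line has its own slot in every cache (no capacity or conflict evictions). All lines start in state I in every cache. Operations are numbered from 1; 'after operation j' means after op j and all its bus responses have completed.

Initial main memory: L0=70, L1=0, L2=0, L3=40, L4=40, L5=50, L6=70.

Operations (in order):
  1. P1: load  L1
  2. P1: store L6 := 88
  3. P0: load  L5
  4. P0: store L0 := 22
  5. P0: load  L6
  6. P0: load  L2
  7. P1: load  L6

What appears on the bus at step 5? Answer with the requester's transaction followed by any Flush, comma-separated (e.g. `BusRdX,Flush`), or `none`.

[1] P1: load  L1 | P0:I, P1:E(0) | bus: BusRd
[2] P1: store L6 := 88 | P0:I, P1:M(88) | bus: BusRdX
[3] P0: load  L5 | P0:E(50), P1:I | bus: BusRd
[4] P0: store L0 := 22 | P0:M(22), P1:I | bus: BusRdX
[5] P0: load  L6 | P0:S(88), P1:O(88) | bus: BusRd
[6] P0: load  L2 | P0:E(0), P1:I | bus: BusRd
[7] P1: load  L6 | P0:S(88), P1:O(88) | bus: none

bus = BusRd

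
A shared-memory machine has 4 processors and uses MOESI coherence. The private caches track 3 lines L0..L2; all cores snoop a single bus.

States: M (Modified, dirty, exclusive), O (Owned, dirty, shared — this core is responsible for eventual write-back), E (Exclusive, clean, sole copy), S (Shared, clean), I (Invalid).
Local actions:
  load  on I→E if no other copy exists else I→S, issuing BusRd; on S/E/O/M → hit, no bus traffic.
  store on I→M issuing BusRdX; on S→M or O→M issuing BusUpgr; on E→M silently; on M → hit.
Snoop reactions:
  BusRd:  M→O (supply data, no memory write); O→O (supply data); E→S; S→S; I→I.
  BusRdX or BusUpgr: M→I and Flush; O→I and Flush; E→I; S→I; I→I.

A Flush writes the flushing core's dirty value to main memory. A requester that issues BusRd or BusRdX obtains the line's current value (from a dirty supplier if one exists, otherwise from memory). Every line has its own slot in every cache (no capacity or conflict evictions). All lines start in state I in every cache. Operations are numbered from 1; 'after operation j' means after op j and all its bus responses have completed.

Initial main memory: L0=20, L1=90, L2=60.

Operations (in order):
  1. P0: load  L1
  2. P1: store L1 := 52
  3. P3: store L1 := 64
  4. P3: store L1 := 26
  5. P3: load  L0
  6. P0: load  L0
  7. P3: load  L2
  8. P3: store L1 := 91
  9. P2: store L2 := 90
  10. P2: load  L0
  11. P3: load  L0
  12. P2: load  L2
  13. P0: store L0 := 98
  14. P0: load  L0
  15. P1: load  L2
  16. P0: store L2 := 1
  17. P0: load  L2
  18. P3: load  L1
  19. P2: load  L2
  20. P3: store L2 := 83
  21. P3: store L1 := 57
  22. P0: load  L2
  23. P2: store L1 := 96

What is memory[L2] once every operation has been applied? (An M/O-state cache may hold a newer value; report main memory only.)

memory[L2] = 1

step 1: P0: load  L1  ⟶  EIII  (L1)  txn=BusRd  M[L1]=90
step 2: P1: store L1 := 52  ⟶  IMII  (L1)  txn=BusRdX  M[L1]=90
step 3: P3: store L1 := 64  ⟶  IIIM  (L1)  txn=BusRdX+Flush  M[L1]=52
step 4: P3: store L1 := 26  ⟶  IIIM  (L1)  txn=∅  M[L1]=52
step 5: P3: load  L0  ⟶  IIIE  (L0)  txn=BusRd  M[L0]=20
step 6: P0: load  L0  ⟶  SIIS  (L0)  txn=BusRd  M[L0]=20
step 7: P3: load  L2  ⟶  IIIE  (L2)  txn=BusRd  M[L2]=60
step 8: P3: store L1 := 91  ⟶  IIIM  (L1)  txn=∅  M[L1]=52
step 9: P2: store L2 := 90  ⟶  IIMI  (L2)  txn=BusRdX  M[L2]=60
step 10: P2: load  L0  ⟶  SISS  (L0)  txn=BusRd  M[L0]=20
step 11: P3: load  L0  ⟶  SISS  (L0)  txn=∅  M[L0]=20
step 12: P2: load  L2  ⟶  IIMI  (L2)  txn=∅  M[L2]=60
step 13: P0: store L0 := 98  ⟶  MIII  (L0)  txn=BusUpgr  M[L0]=20
step 14: P0: load  L0  ⟶  MIII  (L0)  txn=∅  M[L0]=20
step 15: P1: load  L2  ⟶  ISOI  (L2)  txn=BusRd  M[L2]=60
step 16: P0: store L2 := 1  ⟶  MIII  (L2)  txn=BusRdX+Flush  M[L2]=90
step 17: P0: load  L2  ⟶  MIII  (L2)  txn=∅  M[L2]=90
step 18: P3: load  L1  ⟶  IIIM  (L1)  txn=∅  M[L1]=52
step 19: P2: load  L2  ⟶  OISI  (L2)  txn=BusRd  M[L2]=90
step 20: P3: store L2 := 83  ⟶  IIIM  (L2)  txn=BusRdX+Flush  M[L2]=1
step 21: P3: store L1 := 57  ⟶  IIIM  (L1)  txn=∅  M[L1]=52
step 22: P0: load  L2  ⟶  SIIO  (L2)  txn=BusRd  M[L2]=1
step 23: P2: store L1 := 96  ⟶  IIMI  (L1)  txn=BusRdX+Flush  M[L1]=57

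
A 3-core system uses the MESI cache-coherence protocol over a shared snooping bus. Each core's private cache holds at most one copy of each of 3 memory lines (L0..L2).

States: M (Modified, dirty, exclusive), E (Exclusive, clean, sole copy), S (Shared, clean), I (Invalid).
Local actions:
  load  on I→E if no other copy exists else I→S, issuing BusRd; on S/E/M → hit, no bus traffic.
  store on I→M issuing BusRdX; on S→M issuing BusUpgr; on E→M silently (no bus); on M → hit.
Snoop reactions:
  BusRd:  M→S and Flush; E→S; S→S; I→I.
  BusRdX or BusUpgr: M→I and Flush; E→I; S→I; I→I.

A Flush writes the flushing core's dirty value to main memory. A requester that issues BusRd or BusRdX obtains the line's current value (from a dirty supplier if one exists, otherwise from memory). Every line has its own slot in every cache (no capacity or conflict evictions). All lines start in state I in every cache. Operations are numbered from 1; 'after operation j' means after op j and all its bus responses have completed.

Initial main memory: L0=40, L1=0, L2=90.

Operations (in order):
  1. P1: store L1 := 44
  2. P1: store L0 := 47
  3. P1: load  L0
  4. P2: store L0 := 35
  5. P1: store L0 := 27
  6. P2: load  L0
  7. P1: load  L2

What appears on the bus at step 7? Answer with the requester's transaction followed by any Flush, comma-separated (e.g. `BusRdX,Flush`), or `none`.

step 1: P1: store L1 := 44  ⟶  IMI  (L1)  txn=BusRdX  M[L1]=0
step 2: P1: store L0 := 47  ⟶  IMI  (L0)  txn=BusRdX  M[L0]=40
step 3: P1: load  L0  ⟶  IMI  (L0)  txn=∅  M[L0]=40
step 4: P2: store L0 := 35  ⟶  IIM  (L0)  txn=BusRdX+Flush  M[L0]=47
step 5: P1: store L0 := 27  ⟶  IMI  (L0)  txn=BusRdX+Flush  M[L0]=35
step 6: P2: load  L0  ⟶  ISS  (L0)  txn=BusRd+Flush  M[L0]=27
step 7: P1: load  L2  ⟶  IEI  (L2)  txn=BusRd  M[L2]=90

bus = BusRd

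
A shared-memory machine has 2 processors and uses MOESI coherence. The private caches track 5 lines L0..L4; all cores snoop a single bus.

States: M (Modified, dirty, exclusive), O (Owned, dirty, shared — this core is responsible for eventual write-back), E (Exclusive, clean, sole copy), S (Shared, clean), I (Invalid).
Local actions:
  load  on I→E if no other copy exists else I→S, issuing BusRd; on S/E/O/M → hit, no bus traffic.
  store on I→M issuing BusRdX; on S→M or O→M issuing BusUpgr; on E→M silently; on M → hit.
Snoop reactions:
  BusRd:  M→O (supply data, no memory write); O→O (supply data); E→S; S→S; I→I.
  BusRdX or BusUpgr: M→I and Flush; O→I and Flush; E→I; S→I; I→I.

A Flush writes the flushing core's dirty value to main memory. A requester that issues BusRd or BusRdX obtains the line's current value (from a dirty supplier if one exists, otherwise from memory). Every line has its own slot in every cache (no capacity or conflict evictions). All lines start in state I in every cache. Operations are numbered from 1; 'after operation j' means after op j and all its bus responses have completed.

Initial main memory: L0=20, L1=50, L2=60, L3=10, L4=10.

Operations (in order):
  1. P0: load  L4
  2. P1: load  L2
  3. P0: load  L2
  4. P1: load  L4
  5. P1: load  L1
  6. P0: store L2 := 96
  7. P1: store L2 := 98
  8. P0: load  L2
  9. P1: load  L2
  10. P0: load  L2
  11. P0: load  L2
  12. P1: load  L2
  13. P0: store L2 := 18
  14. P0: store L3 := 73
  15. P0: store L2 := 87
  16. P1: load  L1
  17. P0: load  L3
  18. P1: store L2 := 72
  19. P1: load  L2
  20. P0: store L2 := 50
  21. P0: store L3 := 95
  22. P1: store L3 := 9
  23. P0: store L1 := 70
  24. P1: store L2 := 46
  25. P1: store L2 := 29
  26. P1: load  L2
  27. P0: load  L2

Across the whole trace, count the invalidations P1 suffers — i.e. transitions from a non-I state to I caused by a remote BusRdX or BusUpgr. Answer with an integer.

1. P0: load  L4  bus=[BusRd]  L4: P0=E P1=I  mem[L4]=10
2. P1: load  L2  bus=[BusRd]  L2: P0=I P1=E  mem[L2]=60
3. P0: load  L2  bus=[BusRd]  L2: P0=S P1=S  mem[L2]=60
4. P1: load  L4  bus=[BusRd]  L4: P0=S P1=S  mem[L4]=10
5. P1: load  L1  bus=[BusRd]  L1: P0=I P1=E  mem[L1]=50
6. P0: store L2 := 96  bus=[BusUpgr]  L2: P0=M P1=I  mem[L2]=60
7. P1: store L2 := 98  bus=[BusRdX,Flush]  L2: P0=I P1=M  mem[L2]=96
8. P0: load  L2  bus=[BusRd]  L2: P0=S P1=O  mem[L2]=96
9. P1: load  L2  bus=[-]  L2: P0=S P1=O  mem[L2]=96
10. P0: load  L2  bus=[-]  L2: P0=S P1=O  mem[L2]=96
11. P0: load  L2  bus=[-]  L2: P0=S P1=O  mem[L2]=96
12. P1: load  L2  bus=[-]  L2: P0=S P1=O  mem[L2]=96
13. P0: store L2 := 18  bus=[BusUpgr,Flush]  L2: P0=M P1=I  mem[L2]=98
14. P0: store L3 := 73  bus=[BusRdX]  L3: P0=M P1=I  mem[L3]=10
15. P0: store L2 := 87  bus=[-]  L2: P0=M P1=I  mem[L2]=98
16. P1: load  L1  bus=[-]  L1: P0=I P1=E  mem[L1]=50
17. P0: load  L3  bus=[-]  L3: P0=M P1=I  mem[L3]=10
18. P1: store L2 := 72  bus=[BusRdX,Flush]  L2: P0=I P1=M  mem[L2]=87
19. P1: load  L2  bus=[-]  L2: P0=I P1=M  mem[L2]=87
20. P0: store L2 := 50  bus=[BusRdX,Flush]  L2: P0=M P1=I  mem[L2]=72
21. P0: store L3 := 95  bus=[-]  L3: P0=M P1=I  mem[L3]=10
22. P1: store L3 := 9  bus=[BusRdX,Flush]  L3: P0=I P1=M  mem[L3]=95
23. P0: store L1 := 70  bus=[BusRdX]  L1: P0=M P1=I  mem[L1]=50
24. P1: store L2 := 46  bus=[BusRdX,Flush]  L2: P0=I P1=M  mem[L2]=50
25. P1: store L2 := 29  bus=[-]  L2: P0=I P1=M  mem[L2]=50
26. P1: load  L2  bus=[-]  L2: P0=I P1=M  mem[L2]=50
27. P0: load  L2  bus=[BusRd]  L2: P0=S P1=O  mem[L2]=50

invalidations = 4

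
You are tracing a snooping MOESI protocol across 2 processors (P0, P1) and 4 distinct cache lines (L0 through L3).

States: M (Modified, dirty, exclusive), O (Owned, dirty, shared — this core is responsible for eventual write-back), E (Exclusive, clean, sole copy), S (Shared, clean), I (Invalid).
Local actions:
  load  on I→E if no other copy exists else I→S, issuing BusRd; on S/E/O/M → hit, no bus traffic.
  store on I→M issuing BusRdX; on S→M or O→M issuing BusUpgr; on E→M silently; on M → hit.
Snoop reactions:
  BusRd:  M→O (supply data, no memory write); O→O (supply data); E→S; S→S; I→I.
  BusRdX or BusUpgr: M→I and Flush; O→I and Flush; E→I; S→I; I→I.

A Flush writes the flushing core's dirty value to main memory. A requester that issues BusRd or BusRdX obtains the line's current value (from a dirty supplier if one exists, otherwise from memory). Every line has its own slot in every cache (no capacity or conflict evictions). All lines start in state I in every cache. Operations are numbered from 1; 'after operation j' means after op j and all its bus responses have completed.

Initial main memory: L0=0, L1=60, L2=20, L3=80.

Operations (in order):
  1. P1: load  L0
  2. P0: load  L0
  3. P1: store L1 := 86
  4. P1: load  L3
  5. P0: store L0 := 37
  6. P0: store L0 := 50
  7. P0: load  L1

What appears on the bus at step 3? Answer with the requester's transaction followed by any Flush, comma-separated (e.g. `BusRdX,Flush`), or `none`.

bus = BusRdX

  op1 P1: load  L0 → I/E on L0; bus BusRd; mem=0
  op2 P0: load  L0 → S/S on L0; bus BusRd; mem=0
  op3 P1: store L1 := 86 → I/M on L1; bus BusRdX; mem=60
  op4 P1: load  L3 → I/E on L3; bus BusRd; mem=80
  op5 P0: store L0 := 37 → M/I on L0; bus BusUpgr; mem=0
  op6 P0: store L0 := 50 → M/I on L0; bus (none); mem=0
  op7 P0: load  L1 → S/O on L1; bus BusRd; mem=60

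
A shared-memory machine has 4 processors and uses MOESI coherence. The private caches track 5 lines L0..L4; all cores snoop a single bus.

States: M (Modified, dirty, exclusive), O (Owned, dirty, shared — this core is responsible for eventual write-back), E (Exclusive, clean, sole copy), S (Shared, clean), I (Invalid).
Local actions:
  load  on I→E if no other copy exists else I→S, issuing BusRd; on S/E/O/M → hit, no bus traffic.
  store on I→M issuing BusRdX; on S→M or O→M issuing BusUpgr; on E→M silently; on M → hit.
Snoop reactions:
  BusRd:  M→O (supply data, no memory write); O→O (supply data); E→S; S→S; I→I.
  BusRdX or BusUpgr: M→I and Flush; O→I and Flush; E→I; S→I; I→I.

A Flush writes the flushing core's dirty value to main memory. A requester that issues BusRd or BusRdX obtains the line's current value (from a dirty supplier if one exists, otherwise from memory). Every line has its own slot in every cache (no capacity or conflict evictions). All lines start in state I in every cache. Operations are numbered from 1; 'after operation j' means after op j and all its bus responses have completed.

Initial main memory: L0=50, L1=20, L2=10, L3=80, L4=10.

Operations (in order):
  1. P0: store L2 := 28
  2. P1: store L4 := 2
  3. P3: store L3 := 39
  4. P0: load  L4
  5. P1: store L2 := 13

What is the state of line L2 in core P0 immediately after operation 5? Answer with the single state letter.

state = I

  op1 P0: store L2 := 28 → M/I/I/I on L2; bus BusRdX; mem=10
  op2 P1: store L4 := 2 → I/M/I/I on L4; bus BusRdX; mem=10
  op3 P3: store L3 := 39 → I/I/I/M on L3; bus BusRdX; mem=80
  op4 P0: load  L4 → S/O/I/I on L4; bus BusRd; mem=10
  op5 P1: store L2 := 13 → I/M/I/I on L2; bus BusRdX Flush; mem=28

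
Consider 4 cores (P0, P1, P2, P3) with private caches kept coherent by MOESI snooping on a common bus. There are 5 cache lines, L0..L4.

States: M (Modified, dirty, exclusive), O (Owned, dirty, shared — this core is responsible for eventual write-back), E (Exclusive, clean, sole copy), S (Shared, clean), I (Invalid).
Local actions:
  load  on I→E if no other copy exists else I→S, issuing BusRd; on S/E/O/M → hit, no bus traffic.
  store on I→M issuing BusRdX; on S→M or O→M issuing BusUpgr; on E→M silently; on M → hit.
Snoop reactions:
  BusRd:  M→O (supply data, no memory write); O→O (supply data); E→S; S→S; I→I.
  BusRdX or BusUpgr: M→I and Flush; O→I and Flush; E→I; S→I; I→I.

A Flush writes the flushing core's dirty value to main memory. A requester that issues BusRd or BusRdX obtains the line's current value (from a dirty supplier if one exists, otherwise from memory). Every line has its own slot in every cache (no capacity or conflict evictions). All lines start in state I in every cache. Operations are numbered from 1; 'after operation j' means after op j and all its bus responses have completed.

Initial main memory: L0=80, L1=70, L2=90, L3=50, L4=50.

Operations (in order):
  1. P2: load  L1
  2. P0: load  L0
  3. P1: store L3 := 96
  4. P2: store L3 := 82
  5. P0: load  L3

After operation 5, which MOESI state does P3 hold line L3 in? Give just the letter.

step 1: P2: load  L1  ⟶  IIEI  (L1)  txn=BusRd  M[L1]=70
step 2: P0: load  L0  ⟶  EIII  (L0)  txn=BusRd  M[L0]=80
step 3: P1: store L3 := 96  ⟶  IMII  (L3)  txn=BusRdX  M[L3]=50
step 4: P2: store L3 := 82  ⟶  IIMI  (L3)  txn=BusRdX+Flush  M[L3]=96
step 5: P0: load  L3  ⟶  SIOI  (L3)  txn=BusRd  M[L3]=96

state = I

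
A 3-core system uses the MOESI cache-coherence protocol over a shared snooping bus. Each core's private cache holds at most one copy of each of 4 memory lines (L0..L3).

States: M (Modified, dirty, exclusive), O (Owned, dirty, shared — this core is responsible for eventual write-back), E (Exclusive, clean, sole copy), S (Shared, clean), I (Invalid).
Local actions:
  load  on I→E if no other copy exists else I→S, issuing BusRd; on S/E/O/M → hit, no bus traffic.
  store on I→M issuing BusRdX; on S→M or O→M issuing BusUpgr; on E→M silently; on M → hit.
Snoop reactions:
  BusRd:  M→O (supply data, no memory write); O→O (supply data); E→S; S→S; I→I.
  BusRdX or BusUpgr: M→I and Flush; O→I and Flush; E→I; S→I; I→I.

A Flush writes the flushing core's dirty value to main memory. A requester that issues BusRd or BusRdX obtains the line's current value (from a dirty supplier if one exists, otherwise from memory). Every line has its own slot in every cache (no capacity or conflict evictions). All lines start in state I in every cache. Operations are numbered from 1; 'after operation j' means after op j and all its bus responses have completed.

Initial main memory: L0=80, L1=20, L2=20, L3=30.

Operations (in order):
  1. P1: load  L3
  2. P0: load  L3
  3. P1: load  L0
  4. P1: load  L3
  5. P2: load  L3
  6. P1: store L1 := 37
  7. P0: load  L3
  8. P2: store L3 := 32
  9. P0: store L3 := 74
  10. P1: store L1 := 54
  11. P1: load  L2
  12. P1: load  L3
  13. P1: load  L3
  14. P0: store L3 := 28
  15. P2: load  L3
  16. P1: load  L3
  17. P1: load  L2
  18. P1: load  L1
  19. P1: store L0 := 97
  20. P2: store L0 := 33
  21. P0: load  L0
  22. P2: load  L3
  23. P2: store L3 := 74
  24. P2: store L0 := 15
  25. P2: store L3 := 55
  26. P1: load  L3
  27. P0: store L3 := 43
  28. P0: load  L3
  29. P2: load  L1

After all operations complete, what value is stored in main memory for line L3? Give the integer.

step 1: P1: load  L3  ⟶  IEI  (L3)  txn=BusRd  M[L3]=30
step 2: P0: load  L3  ⟶  SSI  (L3)  txn=BusRd  M[L3]=30
step 3: P1: load  L0  ⟶  IEI  (L0)  txn=BusRd  M[L0]=80
step 4: P1: load  L3  ⟶  SSI  (L3)  txn=∅  M[L3]=30
step 5: P2: load  L3  ⟶  SSS  (L3)  txn=BusRd  M[L3]=30
step 6: P1: store L1 := 37  ⟶  IMI  (L1)  txn=BusRdX  M[L1]=20
step 7: P0: load  L3  ⟶  SSS  (L3)  txn=∅  M[L3]=30
step 8: P2: store L3 := 32  ⟶  IIM  (L3)  txn=BusUpgr  M[L3]=30
step 9: P0: store L3 := 74  ⟶  MII  (L3)  txn=BusRdX+Flush  M[L3]=32
step 10: P1: store L1 := 54  ⟶  IMI  (L1)  txn=∅  M[L1]=20
step 11: P1: load  L2  ⟶  IEI  (L2)  txn=BusRd  M[L2]=20
step 12: P1: load  L3  ⟶  OSI  (L3)  txn=BusRd  M[L3]=32
step 13: P1: load  L3  ⟶  OSI  (L3)  txn=∅  M[L3]=32
step 14: P0: store L3 := 28  ⟶  MII  (L3)  txn=BusUpgr  M[L3]=32
step 15: P2: load  L3  ⟶  OIS  (L3)  txn=BusRd  M[L3]=32
step 16: P1: load  L3  ⟶  OSS  (L3)  txn=BusRd  M[L3]=32
step 17: P1: load  L2  ⟶  IEI  (L2)  txn=∅  M[L2]=20
step 18: P1: load  L1  ⟶  IMI  (L1)  txn=∅  M[L1]=20
step 19: P1: store L0 := 97  ⟶  IMI  (L0)  txn=∅  M[L0]=80
step 20: P2: store L0 := 33  ⟶  IIM  (L0)  txn=BusRdX+Flush  M[L0]=97
step 21: P0: load  L0  ⟶  SIO  (L0)  txn=BusRd  M[L0]=97
step 22: P2: load  L3  ⟶  OSS  (L3)  txn=∅  M[L3]=32
step 23: P2: store L3 := 74  ⟶  IIM  (L3)  txn=BusUpgr+Flush  M[L3]=28
step 24: P2: store L0 := 15  ⟶  IIM  (L0)  txn=BusUpgr  M[L0]=97
step 25: P2: store L3 := 55  ⟶  IIM  (L3)  txn=∅  M[L3]=28
step 26: P1: load  L3  ⟶  ISO  (L3)  txn=BusRd  M[L3]=28
step 27: P0: store L3 := 43  ⟶  MII  (L3)  txn=BusRdX+Flush  M[L3]=55
step 28: P0: load  L3  ⟶  MII  (L3)  txn=∅  M[L3]=55
step 29: P2: load  L1  ⟶  IOS  (L1)  txn=BusRd  M[L1]=20

memory[L3] = 55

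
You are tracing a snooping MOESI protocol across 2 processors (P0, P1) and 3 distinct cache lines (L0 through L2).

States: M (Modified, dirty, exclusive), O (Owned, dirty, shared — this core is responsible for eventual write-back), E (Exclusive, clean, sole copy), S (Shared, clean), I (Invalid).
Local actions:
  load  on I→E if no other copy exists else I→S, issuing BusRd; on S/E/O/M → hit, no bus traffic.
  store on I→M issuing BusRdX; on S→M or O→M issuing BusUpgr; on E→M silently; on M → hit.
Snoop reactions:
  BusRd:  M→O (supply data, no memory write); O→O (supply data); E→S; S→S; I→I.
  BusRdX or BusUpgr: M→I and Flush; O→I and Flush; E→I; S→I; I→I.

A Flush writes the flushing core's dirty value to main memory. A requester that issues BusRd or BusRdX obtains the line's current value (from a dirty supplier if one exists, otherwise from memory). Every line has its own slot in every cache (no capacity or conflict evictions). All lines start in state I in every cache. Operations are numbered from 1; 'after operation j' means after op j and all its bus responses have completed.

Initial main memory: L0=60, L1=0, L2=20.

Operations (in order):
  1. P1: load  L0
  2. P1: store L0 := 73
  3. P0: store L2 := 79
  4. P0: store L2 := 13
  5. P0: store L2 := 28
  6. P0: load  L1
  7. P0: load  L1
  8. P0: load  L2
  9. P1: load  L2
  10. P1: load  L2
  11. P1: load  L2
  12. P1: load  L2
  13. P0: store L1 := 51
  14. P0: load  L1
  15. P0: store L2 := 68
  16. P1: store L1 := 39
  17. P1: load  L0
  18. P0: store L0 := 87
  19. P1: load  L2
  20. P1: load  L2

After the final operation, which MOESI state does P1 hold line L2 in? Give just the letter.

state = S

  op1 P1: load  L0 → I/E on L0; bus BusRd; mem=60
  op2 P1: store L0 := 73 → I/M on L0; bus (none); mem=60
  op3 P0: store L2 := 79 → M/I on L2; bus BusRdX; mem=20
  op4 P0: store L2 := 13 → M/I on L2; bus (none); mem=20
  op5 P0: store L2 := 28 → M/I on L2; bus (none); mem=20
  op6 P0: load  L1 → E/I on L1; bus BusRd; mem=0
  op7 P0: load  L1 → E/I on L1; bus (none); mem=0
  op8 P0: load  L2 → M/I on L2; bus (none); mem=20
  op9 P1: load  L2 → O/S on L2; bus BusRd; mem=20
  op10 P1: load  L2 → O/S on L2; bus (none); mem=20
  op11 P1: load  L2 → O/S on L2; bus (none); mem=20
  op12 P1: load  L2 → O/S on L2; bus (none); mem=20
  op13 P0: store L1 := 51 → M/I on L1; bus (none); mem=0
  op14 P0: load  L1 → M/I on L1; bus (none); mem=0
  op15 P0: store L2 := 68 → M/I on L2; bus BusUpgr; mem=20
  op16 P1: store L1 := 39 → I/M on L1; bus BusRdX Flush; mem=51
  op17 P1: load  L0 → I/M on L0; bus (none); mem=60
  op18 P0: store L0 := 87 → M/I on L0; bus BusRdX Flush; mem=73
  op19 P1: load  L2 → O/S on L2; bus BusRd; mem=20
  op20 P1: load  L2 → O/S on L2; bus (none); mem=20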